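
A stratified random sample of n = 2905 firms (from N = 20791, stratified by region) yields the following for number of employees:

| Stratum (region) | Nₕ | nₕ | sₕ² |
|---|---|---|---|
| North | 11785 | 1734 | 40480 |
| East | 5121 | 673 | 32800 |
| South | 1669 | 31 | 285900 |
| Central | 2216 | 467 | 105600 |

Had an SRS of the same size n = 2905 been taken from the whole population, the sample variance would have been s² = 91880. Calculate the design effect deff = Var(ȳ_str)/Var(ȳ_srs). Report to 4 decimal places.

Var(ȳ_str) = Σ Wₕ²(1−fₕ)sₕ²/nₕ with Wₕ = Nₕ/20791:
  North: (11785/20791)²·(1−1734/11785)·40480/1734 = 6.3970466
  East: (5121/20791)²·(1−673/5121)·32800/673 = 2.5681925
  South: (1669/20791)²·(1−31/1669)·285900/31 = 58.327309
  Central: (2216/20791)²·(1−467/2216)·105600/467 = 2.0274766
  → Var(ȳ_str) = 69.320025.
Var(ȳ_srs) = (1 − 2905/20791)·91880/2905 = 27.209007.
deff = 69.320025 / 27.209007 = 2.5477.

2.5477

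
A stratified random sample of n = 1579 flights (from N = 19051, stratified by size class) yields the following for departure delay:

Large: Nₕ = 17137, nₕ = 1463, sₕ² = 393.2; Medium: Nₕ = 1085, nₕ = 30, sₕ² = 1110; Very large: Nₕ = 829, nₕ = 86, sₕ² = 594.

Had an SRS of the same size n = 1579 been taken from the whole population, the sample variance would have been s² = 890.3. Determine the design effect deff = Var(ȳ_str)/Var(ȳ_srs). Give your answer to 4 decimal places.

Var(ȳ_str) = Σ Wₕ²(1−fₕ)sₕ²/nₕ with Wₕ = Nₕ/19051:
  Large: (17137/19051)²·(1−1463/17137)·393.2/1463 = 0.19890618
  Medium: (1085/19051)²·(1−30/1085)·1110/30 = 0.11669396
  Very large: (829/19051)²·(1−86/829)·594/86 = 0.01172184
  → Var(ȳ_str) = 0.32732198.
Var(ȳ_srs) = (1 − 1579/19051)·890.3/1579 = 0.51710542.
deff = 0.32732198 / 0.51710542 = 0.6330.

0.6330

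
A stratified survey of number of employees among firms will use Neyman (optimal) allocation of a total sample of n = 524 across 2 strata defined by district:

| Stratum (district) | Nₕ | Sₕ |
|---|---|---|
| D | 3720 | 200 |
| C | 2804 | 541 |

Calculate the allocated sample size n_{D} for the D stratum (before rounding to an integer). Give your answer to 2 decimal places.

172.43

Neyman allocation: nₕ = n·NₕSₕ / Σⱼ NⱼSⱼ.
Σ NⱼSⱼ = 3720·200 + 2804·541 = 2.260964 × 10^6.
n_{D} = 524·3720·200 / (2.260964 × 10^6) = 172.43.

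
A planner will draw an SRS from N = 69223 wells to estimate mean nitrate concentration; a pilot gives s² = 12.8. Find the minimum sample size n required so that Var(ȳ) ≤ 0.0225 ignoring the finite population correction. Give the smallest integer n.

Without fpc, n₀ = s²/D = 12.8/0.0225 = 568.8889.
Rounding up, n = 569.

569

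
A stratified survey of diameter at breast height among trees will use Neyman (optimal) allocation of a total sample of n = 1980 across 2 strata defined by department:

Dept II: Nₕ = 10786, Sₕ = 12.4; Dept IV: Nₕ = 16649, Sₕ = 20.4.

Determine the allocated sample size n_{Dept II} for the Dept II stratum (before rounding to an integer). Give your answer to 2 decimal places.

559.41

Neyman allocation: nₕ = n·NₕSₕ / Σⱼ NⱼSⱼ.
Σ NⱼSⱼ = 10786·12.4 + 16649·20.4 = 473386.
n_{Dept II} = 1980·10786·12.4 / 473386 = 559.41.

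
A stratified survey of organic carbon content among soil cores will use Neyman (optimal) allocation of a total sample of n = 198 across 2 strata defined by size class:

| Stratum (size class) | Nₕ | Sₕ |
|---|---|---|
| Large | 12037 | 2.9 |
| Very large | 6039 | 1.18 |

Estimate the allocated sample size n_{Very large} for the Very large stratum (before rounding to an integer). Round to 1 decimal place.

33.6

Neyman allocation: nₕ = n·NₕSₕ / Σⱼ NⱼSⱼ.
Σ NⱼSⱼ = 12037·2.9 + 6039·1.18 = 42033.32.
n_{Very large} = 198·6039·1.18 / 42033.32 = 33.6.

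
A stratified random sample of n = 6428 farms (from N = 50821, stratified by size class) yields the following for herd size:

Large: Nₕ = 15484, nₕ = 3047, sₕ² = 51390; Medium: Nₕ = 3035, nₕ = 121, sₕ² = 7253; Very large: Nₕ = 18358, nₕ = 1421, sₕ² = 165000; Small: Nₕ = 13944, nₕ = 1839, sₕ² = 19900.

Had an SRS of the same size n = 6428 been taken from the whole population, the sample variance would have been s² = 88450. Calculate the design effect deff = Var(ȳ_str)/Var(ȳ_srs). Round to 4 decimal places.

Var(ȳ_str) = Σ Wₕ²(1−fₕ)sₕ²/nₕ with Wₕ = Nₕ/50821:
  Large: (15484/50821)²·(1−3047/15484)·51390/3047 = 1.2575306
  Medium: (3035/50821)²·(1−121/3035)·7253/121 = 0.20525519
  Very large: (18358/50821)²·(1−1421/18358)·165000/1421 = 13.978652
  Small: (13944/50821)²·(1−1839/13944)·19900/1839 = 0.70719161
  → Var(ȳ_str) = 16.148629.
Var(ȳ_srs) = (1 − 6428/50821)·88450/6428 = 12.01969.
deff = 16.148629 / 12.01969 = 1.3435.

1.3435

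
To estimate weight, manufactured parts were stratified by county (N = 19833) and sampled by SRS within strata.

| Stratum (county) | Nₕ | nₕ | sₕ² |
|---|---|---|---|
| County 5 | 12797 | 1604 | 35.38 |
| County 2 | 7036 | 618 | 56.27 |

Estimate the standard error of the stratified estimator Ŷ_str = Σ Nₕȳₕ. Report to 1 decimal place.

Var(Ŷ_str) = Σₕ Nₕ²(1 − fₕ)sₕ²/nₕ.
County 5: 12797²·(1 − 1604/12797)·35.38/1604 = 3.1594256 × 10^6.
County 2: 7036²·(1 − 618/7036)·56.27/618 = 4.1116296 × 10^6.
Sum = 7.2710552 × 10^6.
SE = √(7.2710552 × 10^6) = 2696.5.

2696.5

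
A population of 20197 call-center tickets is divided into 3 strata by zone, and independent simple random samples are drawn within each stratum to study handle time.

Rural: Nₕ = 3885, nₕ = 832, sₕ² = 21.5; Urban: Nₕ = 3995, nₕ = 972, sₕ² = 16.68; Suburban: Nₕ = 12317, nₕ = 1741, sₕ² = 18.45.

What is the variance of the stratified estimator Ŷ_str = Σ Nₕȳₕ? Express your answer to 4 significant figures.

Var(Ŷ_str) = Σₕ Nₕ²(1 − fₕ)sₕ²/nₕ.
Rural: 3885²·(1 − 832/3885)·21.5/832 = 306501.75.
Urban: 3995²·(1 − 972/3995)·16.68/972 = 207245.31.
Suburban: 12317²·(1 − 1741/12317)·18.45/1741 = 1.3804605 × 10^6.
Sum = 1.8942076 × 10^6.

1.894 × 10^6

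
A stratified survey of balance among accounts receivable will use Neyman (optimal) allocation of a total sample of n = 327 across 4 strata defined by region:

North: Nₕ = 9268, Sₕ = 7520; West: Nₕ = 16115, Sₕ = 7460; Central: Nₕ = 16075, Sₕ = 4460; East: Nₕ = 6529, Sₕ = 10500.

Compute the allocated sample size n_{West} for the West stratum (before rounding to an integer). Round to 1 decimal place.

119.1

Neyman allocation: nₕ = n·NₕSₕ / Σⱼ NⱼSⱼ.
Σ NⱼSⱼ = 9268·7520 + 16115·7460 + 16075·4460 + 6529·10500 = 3.3016226 × 10^8.
n_{West} = 327·16115·7460 / (3.3016226 × 10^8) = 119.1.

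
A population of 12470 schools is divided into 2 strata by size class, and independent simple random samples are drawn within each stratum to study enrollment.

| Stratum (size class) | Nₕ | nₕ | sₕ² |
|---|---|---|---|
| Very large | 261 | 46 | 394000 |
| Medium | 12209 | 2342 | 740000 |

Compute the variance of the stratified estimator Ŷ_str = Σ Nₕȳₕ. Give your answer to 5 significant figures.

3.8544 × 10^10

Var(Ŷ_str) = Σₕ Nₕ²(1 − fₕ)sₕ²/nₕ.
Very large: 261²·(1 − 46/261)·394000/46 = 4.8063717 × 10^8.
Medium: 12209²·(1 − 2342/12209)·740000/2342 = 3.8063617 × 10^10.
Sum = 3.8544254 × 10^10.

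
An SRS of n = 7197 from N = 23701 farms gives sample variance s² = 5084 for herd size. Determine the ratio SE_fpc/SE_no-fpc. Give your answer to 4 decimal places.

f = n/N = 7197/23701 = 0.30365807.
SE_no-fpc = √(s²/n) = 0.8404793; SE_fpc = √((1−f)s²/n) = 0.70135564.
Ratio = √(1−f) = 0.83447105.

0.8345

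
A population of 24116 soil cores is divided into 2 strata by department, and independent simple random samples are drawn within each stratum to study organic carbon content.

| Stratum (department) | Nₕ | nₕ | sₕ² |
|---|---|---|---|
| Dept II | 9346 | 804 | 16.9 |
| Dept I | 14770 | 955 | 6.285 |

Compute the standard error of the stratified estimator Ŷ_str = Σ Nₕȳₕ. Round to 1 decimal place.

1738.1

Var(Ŷ_str) = Σₕ Nₕ²(1 − fₕ)sₕ²/nₕ.
Dept II: 9346²·(1 − 804/9346)·16.9/804 = 1.6780929 × 10^6.
Dept I: 14770²·(1 − 955/14770)·6.285/955 = 1.3428679 × 10^6.
Sum = 3.0209608 × 10^6.
SE = √(3.0209608 × 10^6) = 1738.1.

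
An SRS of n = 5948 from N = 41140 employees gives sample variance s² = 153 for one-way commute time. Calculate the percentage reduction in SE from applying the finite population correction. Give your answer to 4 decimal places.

7.5111

f = n/N = 5948/41140 = 0.14457948.
SE_no-fpc = √(s²/n) = 0.1603837; SE_fpc = √((1−f)s²/n) = 0.1483372.
Ratio = √(1−f) = 0.92488946. Reduction = 100·(1 − 0.92488946) = 7.5111%.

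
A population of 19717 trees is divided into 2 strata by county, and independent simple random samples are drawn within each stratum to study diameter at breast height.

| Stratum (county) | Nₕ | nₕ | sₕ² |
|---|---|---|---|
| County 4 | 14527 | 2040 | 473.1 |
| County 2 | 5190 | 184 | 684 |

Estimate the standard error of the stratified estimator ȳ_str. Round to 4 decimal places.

Var(ȳ_str) = Σₕ Wₕ²(1 − fₕ)sₕ²/nₕ with Wₕ = Nₕ/N, N = 19717.
County 4: Wₕ = 0.73677537; term = 0.73677537²·(1 − 0.14042817)·473.1/2040 = 0.10821193.
County 2: Wₕ = 0.26322463; term = 0.26322463²·(1 − 0.03545279)·684/184 = 0.24843616.
Sum = 0.35664809.
SE = √(0.35664809) = 0.5972.

0.5972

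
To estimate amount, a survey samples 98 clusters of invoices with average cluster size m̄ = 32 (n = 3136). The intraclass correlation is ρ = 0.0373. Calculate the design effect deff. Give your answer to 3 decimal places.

2.156

deff = 1 + (32 − 1)·0.0373 = 1 + 1.1563 = 2.1563.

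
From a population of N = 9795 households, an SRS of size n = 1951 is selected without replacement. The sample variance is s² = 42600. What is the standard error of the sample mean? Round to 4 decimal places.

Under SRS without replacement, Var(ȳ) = (1 − f)·s²/n with f = n/N = 1951/9795 = 0.19918326.
Var(ȳ) = (1 − 0.19918326)·42600/1951 = 0.80081674·21.834956 = 17.485799.
SE(ȳ) = √(17.485799) = 4.1816.

4.1816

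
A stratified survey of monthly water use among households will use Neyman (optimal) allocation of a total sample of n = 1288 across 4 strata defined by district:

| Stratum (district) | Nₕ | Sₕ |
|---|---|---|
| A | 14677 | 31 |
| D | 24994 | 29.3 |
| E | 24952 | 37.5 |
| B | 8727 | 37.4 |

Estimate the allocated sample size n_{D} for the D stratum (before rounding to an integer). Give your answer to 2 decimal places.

Neyman allocation: nₕ = n·NₕSₕ / Σⱼ NⱼSⱼ.
Σ NⱼSⱼ = 14677·31 + 24994·29.3 + 24952·37.5 + 8727·37.4 = 2.449401 × 10^6.
n_{D} = 1288·24994·29.3 / (2.449401 × 10^6) = 385.09.

385.09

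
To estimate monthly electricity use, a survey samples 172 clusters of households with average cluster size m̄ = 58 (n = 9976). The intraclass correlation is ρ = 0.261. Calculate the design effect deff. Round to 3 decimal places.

deff = 1 + (58 − 1)·0.261 = 1 + 14.877 = 15.877.

15.877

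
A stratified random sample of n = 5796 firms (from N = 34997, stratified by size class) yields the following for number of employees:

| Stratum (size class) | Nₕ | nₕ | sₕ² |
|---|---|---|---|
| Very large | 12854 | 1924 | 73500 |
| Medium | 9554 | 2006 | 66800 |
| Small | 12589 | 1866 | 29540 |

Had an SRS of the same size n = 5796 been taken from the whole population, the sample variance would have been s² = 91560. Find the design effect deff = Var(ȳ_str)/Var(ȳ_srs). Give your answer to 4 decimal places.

Var(ȳ_str) = Σ Wₕ²(1−fₕ)sₕ²/nₕ with Wₕ = Nₕ/34997:
  Very large: (12854/34997)²·(1−1924/12854)·73500/1924 = 4.3820678
  Medium: (9554/34997)²·(1−2006/9554)·66800/2006 = 1.9606543
  Small: (12589/34997)²·(1−1866/12589)·29540/1866 = 1.7447964
  → Var(ȳ_str) = 8.0875185.
Var(ȳ_srs) = (1 − 5796/34997)·91560/5796 = 13.180877.
deff = 8.0875185 / 13.180877 = 0.6136.

0.6136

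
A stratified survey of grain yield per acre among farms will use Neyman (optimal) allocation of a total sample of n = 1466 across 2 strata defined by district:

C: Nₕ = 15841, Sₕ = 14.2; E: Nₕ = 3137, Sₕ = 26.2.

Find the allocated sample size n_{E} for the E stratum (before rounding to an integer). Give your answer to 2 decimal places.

Neyman allocation: nₕ = n·NₕSₕ / Σⱼ NⱼSⱼ.
Σ NⱼSⱼ = 15841·14.2 + 3137·26.2 = 307131.6.
n_{E} = 1466·3137·26.2 / 307131.6 = 392.31.

392.31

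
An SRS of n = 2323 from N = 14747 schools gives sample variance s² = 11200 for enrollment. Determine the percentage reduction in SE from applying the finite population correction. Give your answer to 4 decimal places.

f = n/N = 2323/14747 = 0.15752356.
SE_no-fpc = √(s²/n) = 2.1957577; SE_fpc = √((1−f)s²/n) = 2.0154094.
Ratio = √(1−f) = 0.91786515. Reduction = 100·(1 − 0.91786515) = 8.2135%.

8.2135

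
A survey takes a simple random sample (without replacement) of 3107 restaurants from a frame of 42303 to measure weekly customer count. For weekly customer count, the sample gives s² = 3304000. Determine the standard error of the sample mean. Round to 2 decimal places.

Under SRS without replacement, Var(ȳ) = (1 − f)·s²/n with f = n/N = 3107/42303 = 0.07344633.
Var(ȳ) = (1 − 0.07344633)·3304000/3107 = 0.92655367·1063.4052 = 985.30201.
SE(ȳ) = √(985.30201) = 31.39.

31.39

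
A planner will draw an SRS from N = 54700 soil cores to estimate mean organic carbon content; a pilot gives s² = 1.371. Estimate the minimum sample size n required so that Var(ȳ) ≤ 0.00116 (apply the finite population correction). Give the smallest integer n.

1157

Without fpc, n₀ = s²/D = 1.371/0.00116 = 1181.8966.
With fpc, (1 − n/N)·s²/n ≤ D requires n ≥ n₀/(1 + n₀/N) = 1181.8966/(1 + 1181.8966/54700) = 1156.8996.
Rounding up, n = 1157.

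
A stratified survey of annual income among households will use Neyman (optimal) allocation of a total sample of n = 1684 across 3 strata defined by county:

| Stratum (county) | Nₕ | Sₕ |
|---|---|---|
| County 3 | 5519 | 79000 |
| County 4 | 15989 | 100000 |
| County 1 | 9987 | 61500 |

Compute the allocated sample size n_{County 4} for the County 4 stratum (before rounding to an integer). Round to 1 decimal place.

1016.4

Neyman allocation: nₕ = n·NₕSₕ / Σⱼ NⱼSⱼ.
Σ NⱼSⱼ = 5519·79000 + 15989·100000 + 9987·61500 = 2.6491015 × 10^9.
n_{County 4} = 1684·15989·100000 / (2.6491015 × 10^9) = 1016.4.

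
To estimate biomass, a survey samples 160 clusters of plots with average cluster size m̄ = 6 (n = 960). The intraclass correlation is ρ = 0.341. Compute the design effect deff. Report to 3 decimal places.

2.705

deff = 1 + (6 − 1)·0.341 = 1 + 1.705 = 2.705.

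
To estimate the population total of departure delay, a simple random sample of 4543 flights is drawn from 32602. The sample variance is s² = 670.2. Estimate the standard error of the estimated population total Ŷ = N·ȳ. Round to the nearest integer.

11617

Var(Ŷ) = N²·Var(ȳ) = N²·(1 − n/N)·s²/n.
f = 4543/32602 = 0.13934728; Var(ȳ) = 0.86065272·670.2/4543 = 0.12696664.
Var(Ŷ) = 32602² · 0.12696664 = 1.3495162 × 10^8.
SE(Ŷ) = √(1.3495162 × 10^8) = 11617.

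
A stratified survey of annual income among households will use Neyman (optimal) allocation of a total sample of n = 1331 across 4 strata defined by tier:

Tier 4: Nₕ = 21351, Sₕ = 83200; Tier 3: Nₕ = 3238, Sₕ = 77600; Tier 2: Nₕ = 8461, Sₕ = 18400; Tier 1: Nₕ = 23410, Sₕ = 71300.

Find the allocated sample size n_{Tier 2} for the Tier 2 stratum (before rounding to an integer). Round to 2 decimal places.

Neyman allocation: nₕ = n·NₕSₕ / Σⱼ NⱼSⱼ.
Σ NⱼSⱼ = 21351·83200 + 3238·77600 + 8461·18400 + 23410·71300 = 3.8524874 × 10^9.
n_{Tier 2} = 1331·8461·18400 / (3.8524874 × 10^9) = 53.79.

53.79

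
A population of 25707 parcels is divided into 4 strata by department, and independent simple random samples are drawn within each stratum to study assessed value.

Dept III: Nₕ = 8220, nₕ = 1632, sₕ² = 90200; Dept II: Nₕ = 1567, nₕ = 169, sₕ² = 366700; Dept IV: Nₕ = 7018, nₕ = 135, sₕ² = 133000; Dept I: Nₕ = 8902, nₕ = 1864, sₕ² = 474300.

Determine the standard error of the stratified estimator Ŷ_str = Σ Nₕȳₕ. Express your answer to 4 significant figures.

267000

Var(Ŷ_str) = Σₕ Nₕ²(1 − fₕ)sₕ²/nₕ.
Dept III: 8220²·(1 − 1632/8220)·90200/1632 = 2.993035 × 10^9.
Dept II: 1567²·(1 − 169/1567)·366700/169 = 4.7533563 × 10^9.
Dept IV: 7018²·(1 − 135/7018)·133000/135 = 4.7589266 × 10^10.
Dept I: 8902²·(1 − 1864/8902)·474300/1864 = 1.5942046 × 10^10.
Sum = 7.1277703 × 10^10.
SE = √(7.1277703 × 10^10) = 267000.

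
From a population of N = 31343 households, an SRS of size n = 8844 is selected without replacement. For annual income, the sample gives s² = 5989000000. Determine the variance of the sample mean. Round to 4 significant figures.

486100

Under SRS without replacement, Var(ȳ) = (1 − f)·s²/n with f = n/N = 8844/31343 = 0.28216827.
Var(ȳ) = (1 − 0.28216827)·5989000000/8844 = 0.71783173·677182.27 = 486102.92.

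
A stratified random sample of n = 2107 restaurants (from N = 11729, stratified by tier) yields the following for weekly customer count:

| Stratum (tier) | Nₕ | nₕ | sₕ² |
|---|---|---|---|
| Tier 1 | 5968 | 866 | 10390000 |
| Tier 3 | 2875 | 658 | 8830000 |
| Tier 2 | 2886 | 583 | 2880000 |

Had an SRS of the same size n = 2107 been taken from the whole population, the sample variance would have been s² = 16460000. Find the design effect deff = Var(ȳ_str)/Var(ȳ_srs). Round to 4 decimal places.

Var(ȳ_str) = Σ Wₕ²(1−fₕ)sₕ²/nₕ with Wₕ = Nₕ/11729:
  Tier 1: (5968/11729)²·(1−866/5968)·10390000/866 = 2655.4917
  Tier 3: (2875/11729)²·(1−658/2875)·8830000/658 = 621.75084
  Tier 2: (2886/11729)²·(1−583/2886)·2880000/583 = 238.66692
  → Var(ȳ_str) = 3515.9095.
Var(ȳ_srs) = (1 − 2107/11729)·16460000/2107 = 6408.6959.
deff = 3515.9095 / 6408.6959 = 0.5486.

0.5486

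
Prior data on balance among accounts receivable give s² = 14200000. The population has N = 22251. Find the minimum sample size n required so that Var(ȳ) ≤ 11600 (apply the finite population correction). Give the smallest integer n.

Without fpc, n₀ = s²/D = 14200000/11600 = 1224.1379.
With fpc, (1 − n/N)·s²/n ≤ D requires n ≥ n₀/(1 + n₀/N) = 1224.1379/(1 + 1224.1379/22251) = 1160.3038.
Rounding up, n = 1161.

1161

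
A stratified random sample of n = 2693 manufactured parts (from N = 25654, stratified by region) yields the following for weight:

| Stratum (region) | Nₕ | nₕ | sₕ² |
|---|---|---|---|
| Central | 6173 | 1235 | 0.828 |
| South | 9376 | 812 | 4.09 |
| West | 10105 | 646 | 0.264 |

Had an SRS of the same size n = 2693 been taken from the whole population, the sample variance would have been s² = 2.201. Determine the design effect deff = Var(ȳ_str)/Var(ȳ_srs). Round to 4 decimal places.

Var(ȳ_str) = Σ Wₕ²(1−fₕ)sₕ²/nₕ with Wₕ = Nₕ/25654:
  Central: (6173/25654)²·(1−1235/6173)·0.828/1235 = 3.1052785 × 10^-5
  South: (9376/25654)²·(1−812/9376)·4.09/812 = 6.145417 × 10^-4
  West: (10105/25654)²·(1−646/10105)·0.264/646 = 5.9353013 × 10^-5
  → Var(ȳ_str) = 7.049475 × 10^-4.
Var(ȳ_srs) = (1 − 2693/25654)·2.201/2693 = 7.3150853 × 10^-4.
deff = (7.049475 × 10^-4) / (7.3150853 × 10^-4) = 0.9637.

0.9637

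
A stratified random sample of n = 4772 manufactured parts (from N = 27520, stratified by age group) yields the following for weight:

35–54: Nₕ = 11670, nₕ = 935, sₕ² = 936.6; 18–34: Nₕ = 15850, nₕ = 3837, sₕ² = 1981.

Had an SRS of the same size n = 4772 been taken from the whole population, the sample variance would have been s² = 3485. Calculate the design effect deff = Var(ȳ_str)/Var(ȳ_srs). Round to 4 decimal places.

0.4895

Var(ȳ_str) = Σ Wₕ²(1−fₕ)sₕ²/nₕ with Wₕ = Nₕ/27520:
  35–54: (11670/27520)²·(1−935/11670)·936.6/935 = 0.1656985
  18–34: (15850/27520)²·(1−3837/15850)·1981/3837 = 0.12980056
  → Var(ȳ_str) = 0.29549906.
Var(ȳ_srs) = (1 − 4772/27520)·3485/4772 = 0.60366659.
deff = 0.29549906 / 0.60366659 = 0.4895.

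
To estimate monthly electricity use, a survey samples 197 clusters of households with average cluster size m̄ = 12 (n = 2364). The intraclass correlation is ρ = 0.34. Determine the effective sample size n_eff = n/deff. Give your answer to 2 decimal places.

498.73

deff = 1 + (12 − 1)·0.34 = 1 + 3.74 = 4.74.
n_eff = 2364 / 4.74 = 498.73.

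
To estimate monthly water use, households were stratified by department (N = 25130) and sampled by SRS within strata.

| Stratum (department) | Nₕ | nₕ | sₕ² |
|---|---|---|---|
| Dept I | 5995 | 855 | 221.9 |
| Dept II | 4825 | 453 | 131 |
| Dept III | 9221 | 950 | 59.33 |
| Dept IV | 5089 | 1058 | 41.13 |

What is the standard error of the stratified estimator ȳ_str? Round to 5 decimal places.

0.17643

Var(ȳ_str) = Σₕ Wₕ²(1 − fₕ)sₕ²/nₕ with Wₕ = Nₕ/N, N = 25130.
Dept I: Wₕ = 0.23855949; term = 0.23855949²·(1 − 0.14261885)·221.9/855 = 0.012663639.
Dept II: Wₕ = 0.19200159; term = 0.19200159²·(1 − 0.09388601)·131/453 = 0.0096597433.
Dept III: Wₕ = 0.36693195; term = 0.36693195²·(1 − 0.10302570)·59.33/950 = 0.0075422654.
Dept IV: Wₕ = 0.20250696; term = 0.20250696²·(1 − 0.20789939)·41.13/1058 = 0.0012627963.
Sum = 0.031128444.
SE = √(0.031128444) = 0.17643.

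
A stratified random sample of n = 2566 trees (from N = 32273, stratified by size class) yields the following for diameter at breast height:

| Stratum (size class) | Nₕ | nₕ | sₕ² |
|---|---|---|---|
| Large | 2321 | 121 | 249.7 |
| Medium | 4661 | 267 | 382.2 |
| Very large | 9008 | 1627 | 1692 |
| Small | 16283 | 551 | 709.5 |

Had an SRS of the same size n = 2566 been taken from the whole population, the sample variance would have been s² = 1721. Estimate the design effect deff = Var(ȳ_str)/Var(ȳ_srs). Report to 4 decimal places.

Var(ȳ_str) = Σ Wₕ²(1−fₕ)sₕ²/nₕ with Wₕ = Nₕ/32273:
  Large: (2321/32273)²·(1−121/2321)·249.7/121 = 0.010117013
  Medium: (4661/32273)²·(1−267/4661)·382.2/267 = 0.028147505
  Very large: (9008/32273)²·(1−1627/9008)·1692/1627 = 0.066386185
  Small: (16283/32273)²·(1−551/16283)·709.5/551 = 0.31669447
  → Var(ȳ_str) = 0.42134517.
Var(ȳ_srs) = (1 − 2566/32273)·1721/2566 = 0.61736738.
deff = 0.42134517 / 0.61736738 = 0.6825.

0.6825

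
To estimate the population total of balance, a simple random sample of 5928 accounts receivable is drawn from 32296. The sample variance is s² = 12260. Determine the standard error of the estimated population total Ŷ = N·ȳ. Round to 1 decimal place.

41966.6

Var(Ŷ) = N²·Var(ȳ) = N²·(1 − n/N)·s²/n.
f = 5928/32296 = 0.18355214; Var(ȳ) = 0.81644786·12260/5928 = 1.6885376.
Var(Ŷ) = 32296² · 1.6885376 = 1.7611981 × 10^9.
SE(Ŷ) = √(1.7611981 × 10^9) = 41966.6.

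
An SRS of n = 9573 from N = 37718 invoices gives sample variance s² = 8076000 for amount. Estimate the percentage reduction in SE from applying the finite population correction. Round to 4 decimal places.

f = n/N = 9573/37718 = 0.25380455.
SE_no-fpc = √(s²/n) = 29.045184; SE_fpc = √((1−f)s²/n) = 25.089986.
Ratio = √(1−f) = 0.86382605. Reduction = 100·(1 − 0.86382605) = 13.6174%.

13.6174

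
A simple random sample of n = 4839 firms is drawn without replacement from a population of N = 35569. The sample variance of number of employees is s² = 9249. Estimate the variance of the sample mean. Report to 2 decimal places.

1.65

Under SRS without replacement, Var(ȳ) = (1 − f)·s²/n with f = n/N = 4839/35569 = 0.13604543.
Var(ȳ) = (1 − 0.13604543)·9249/4839 = 0.86395457·1.9113453 = 1.6513155.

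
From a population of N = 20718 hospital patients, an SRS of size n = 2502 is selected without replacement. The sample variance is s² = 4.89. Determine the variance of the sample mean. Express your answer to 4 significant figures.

0.001718

Under SRS without replacement, Var(ȳ) = (1 − f)·s²/n with f = n/N = 2502/20718 = 0.12076455.
Var(ȳ) = (1 − 0.12076455)·4.89/2502 = 0.87923545·0.0019544365 = 0.0017184098.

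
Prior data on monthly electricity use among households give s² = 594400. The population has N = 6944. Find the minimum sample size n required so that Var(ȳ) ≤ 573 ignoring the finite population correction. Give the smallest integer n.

Without fpc, n₀ = s²/D = 594400/573 = 1037.3473.
Rounding up, n = 1038.

1038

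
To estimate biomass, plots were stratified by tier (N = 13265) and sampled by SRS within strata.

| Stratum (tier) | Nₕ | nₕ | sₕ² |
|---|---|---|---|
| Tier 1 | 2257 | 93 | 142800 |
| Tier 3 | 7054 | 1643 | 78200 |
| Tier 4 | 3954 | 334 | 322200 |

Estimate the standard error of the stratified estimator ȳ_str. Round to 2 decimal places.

Var(ȳ_str) = Σₕ Wₕ²(1 − fₕ)sₕ²/nₕ with Wₕ = Nₕ/N, N = 13265.
Tier 1: Wₕ = 0.17014700; term = 0.17014700²·(1 − 0.04120514)·142800/93 = 42.620601.
Tier 3: Wₕ = 0.53177535; term = 0.53177535²·(1 − 0.23291749)·78200/1643 = 10.324468.
Tier 4: Wₕ = 0.29807765; term = 0.29807765²·(1 − 0.08447142)·322200/334 = 78.47111.
Sum = 131.41618.
SE = √(131.41618) = 11.46.

11.46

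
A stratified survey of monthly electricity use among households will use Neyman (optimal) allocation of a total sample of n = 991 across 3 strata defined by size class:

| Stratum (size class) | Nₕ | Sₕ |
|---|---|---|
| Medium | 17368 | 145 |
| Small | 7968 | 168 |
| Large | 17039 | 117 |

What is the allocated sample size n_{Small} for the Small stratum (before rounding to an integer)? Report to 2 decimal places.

226.74

Neyman allocation: nₕ = n·NₕSₕ / Σⱼ NⱼSⱼ.
Σ NⱼSⱼ = 17368·145 + 7968·168 + 17039·117 = 5.850547 × 10^6.
n_{Small} = 991·7968·168 / (5.850547 × 10^6) = 226.74.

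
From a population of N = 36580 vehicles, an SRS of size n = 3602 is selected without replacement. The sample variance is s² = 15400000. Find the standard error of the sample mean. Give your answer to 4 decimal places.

Under SRS without replacement, Var(ȳ) = (1 − f)·s²/n with f = n/N = 3602/36580 = 0.09846911.
Var(ȳ) = (1 − 0.09846911)·15400000/3602 = 0.90153089·4275.4026 = 3854.4075.
SE(ȳ) = √(3854.4075) = 62.0839.

62.0839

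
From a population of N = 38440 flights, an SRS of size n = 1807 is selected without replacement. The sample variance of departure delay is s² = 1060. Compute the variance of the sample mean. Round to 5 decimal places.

Under SRS without replacement, Var(ȳ) = (1 − f)·s²/n with f = n/N = 1807/38440 = 0.04700832.
Var(ȳ) = (1 − 0.04700832)·1060/1807 = 0.95299168·0.58660764 = 0.55903219.

0.55903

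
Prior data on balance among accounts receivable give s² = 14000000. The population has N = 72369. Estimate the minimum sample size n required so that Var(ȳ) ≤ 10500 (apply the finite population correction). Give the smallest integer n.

1310

Without fpc, n₀ = s²/D = 14000000/10500 = 1333.3333.
With fpc, (1 − n/N)·s²/n ≤ D requires n ≥ n₀/(1 + n₀/N) = 1333.3333/(1 + 1333.3333/72369) = 1309.2122.
Rounding up, n = 1310.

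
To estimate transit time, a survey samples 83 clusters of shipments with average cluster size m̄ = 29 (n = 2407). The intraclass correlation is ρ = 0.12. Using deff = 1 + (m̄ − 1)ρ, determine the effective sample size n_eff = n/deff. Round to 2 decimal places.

552.06

deff = 1 + (29 − 1)·0.12 = 1 + 3.36 = 4.36.
n_eff = 2407 / 4.36 = 552.06.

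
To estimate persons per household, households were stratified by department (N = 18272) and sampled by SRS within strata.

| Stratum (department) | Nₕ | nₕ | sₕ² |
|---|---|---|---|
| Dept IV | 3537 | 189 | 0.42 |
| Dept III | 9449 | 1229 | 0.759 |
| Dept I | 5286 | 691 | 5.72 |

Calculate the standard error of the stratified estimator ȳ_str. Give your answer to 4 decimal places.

Var(ȳ_str) = Σₕ Wₕ²(1 − fₕ)sₕ²/nₕ with Wₕ = Nₕ/N, N = 18272.
Dept IV: Wₕ = 0.19357487; term = 0.19357487²·(1 − 0.05343511)·0.42/189 = 7.881989 × 10^-5.
Dept III: Wₕ = 0.51713004; term = 0.51713004²·(1 − 0.13006667)·0.759/1229 = 1.4367307 × 10^-4.
Dept I: Wₕ = 0.28929510; term = 0.28929510²·(1 − 0.13072266)·5.72/691 = 6.0222459 × 10^-4.
Sum = 8.2471755 × 10^-4.
SE = √(8.2471755 × 10^-4) = 0.0287.

0.0287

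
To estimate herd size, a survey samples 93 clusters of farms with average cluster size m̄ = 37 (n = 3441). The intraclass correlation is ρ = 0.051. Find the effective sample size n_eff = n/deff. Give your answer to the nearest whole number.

1213

deff = 1 + (37 − 1)·0.051 = 1 + 1.836 = 2.836.
n_eff = 3441 / 2.836 = 1213.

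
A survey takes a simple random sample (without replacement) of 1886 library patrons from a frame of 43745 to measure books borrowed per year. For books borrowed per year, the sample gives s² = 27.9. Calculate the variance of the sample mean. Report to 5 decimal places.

0.01416

Under SRS without replacement, Var(ȳ) = (1 − f)·s²/n with f = n/N = 1886/43745 = 0.04311350.
Var(ȳ) = (1 − 0.04311350)·27.9/1886 = 0.95688650·0.014793213 = 0.014155426.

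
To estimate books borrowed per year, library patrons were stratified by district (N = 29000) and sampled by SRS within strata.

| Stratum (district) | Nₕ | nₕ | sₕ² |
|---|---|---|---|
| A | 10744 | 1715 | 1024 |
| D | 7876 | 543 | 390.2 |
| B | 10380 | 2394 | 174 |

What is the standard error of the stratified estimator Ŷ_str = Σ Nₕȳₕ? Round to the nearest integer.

Var(Ŷ_str) = Σₕ Nₕ²(1 − fₕ)sₕ²/nₕ.
A: 10744²·(1 − 1715/10744)·1024/1715 = 5.7921725 × 10^7.
D: 7876²·(1 − 543/7876)·390.2/543 = 4.1502554 × 10^7.
B: 10380²·(1 − 2394/10380)·174/2394 = 6.0249266 × 10^6.
Sum = 1.0544921 × 10^8.
SE = √(1.0544921 × 10^8) = 10269.

10269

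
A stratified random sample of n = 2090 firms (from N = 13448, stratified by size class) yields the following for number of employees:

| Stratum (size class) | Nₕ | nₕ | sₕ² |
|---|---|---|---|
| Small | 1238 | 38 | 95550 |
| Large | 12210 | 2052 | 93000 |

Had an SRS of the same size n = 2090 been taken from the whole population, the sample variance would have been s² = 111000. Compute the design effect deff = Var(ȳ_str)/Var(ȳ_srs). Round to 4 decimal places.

1.1534

Var(ȳ_str) = Σ Wₕ²(1−fₕ)sₕ²/nₕ with Wₕ = Nₕ/13448:
  Small: (1238/13448)²·(1−38/1238)·95550/38 = 20.655399
  Large: (12210/13448)²·(1−2052/12210)·93000/2052 = 31.082366
  → Var(ȳ_str) = 51.737765.
Var(ȳ_srs) = (1 − 2090/13448)·111000/2090 = 44.856032.
deff = 51.737765 / 44.856032 = 1.1534.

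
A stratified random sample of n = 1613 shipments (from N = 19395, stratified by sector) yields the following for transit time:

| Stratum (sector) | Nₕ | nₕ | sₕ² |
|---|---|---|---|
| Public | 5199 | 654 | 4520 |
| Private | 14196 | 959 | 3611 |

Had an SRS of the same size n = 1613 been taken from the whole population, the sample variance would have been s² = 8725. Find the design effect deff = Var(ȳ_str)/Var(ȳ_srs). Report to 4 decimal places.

0.4668

Var(ȳ_str) = Σ Wₕ²(1−fₕ)sₕ²/nₕ with Wₕ = Nₕ/19395:
  Public: (5199/19395)²·(1−654/5199)·4520/654 = 0.43414502
  Private: (14196/19395)²·(1−959/14196)·3611/959 = 1.880983
  → Var(ȳ_str) = 2.315128.
Var(ȳ_srs) = (1 − 1613/19395)·8725/1613 = 4.9593172.
deff = 2.315128 / 4.9593172 = 0.4668.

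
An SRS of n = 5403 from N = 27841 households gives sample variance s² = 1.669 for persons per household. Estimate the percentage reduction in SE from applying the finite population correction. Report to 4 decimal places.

f = n/N = 5403/27841 = 0.19406631.
SE_no-fpc = √(s²/n) = 0.017575621; SE_fpc = √((1−f)s²/n) = 0.015778305.
Ratio = √(1−f) = 0.89773810. Reduction = 100·(1 − 0.89773810) = 10.2262%.

10.2262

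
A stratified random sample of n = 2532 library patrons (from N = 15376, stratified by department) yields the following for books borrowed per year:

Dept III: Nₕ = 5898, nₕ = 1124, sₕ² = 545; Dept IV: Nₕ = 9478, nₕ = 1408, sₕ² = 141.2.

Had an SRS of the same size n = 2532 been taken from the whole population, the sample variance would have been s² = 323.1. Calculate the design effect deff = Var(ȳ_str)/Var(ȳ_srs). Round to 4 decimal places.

Var(ȳ_str) = Σ Wₕ²(1−fₕ)sₕ²/nₕ with Wₕ = Nₕ/15376:
  Dept III: (5898/15376)²·(1−1124/5898)·545/1124 = 0.05774716
  Dept IV: (9478/15376)²·(1−1408/9478)·141.2/1408 = 0.032444086
  → Var(ȳ_str) = 0.090191246.
Var(ȳ_srs) = (1 − 2532/15376)·323.1/2532 = 0.10659337.
deff = 0.090191246 / 0.10659337 = 0.8461.

0.8461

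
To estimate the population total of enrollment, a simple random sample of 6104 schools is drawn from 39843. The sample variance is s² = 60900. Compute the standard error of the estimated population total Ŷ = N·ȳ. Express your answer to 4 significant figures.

Var(Ŷ) = N²·Var(ȳ) = N²·(1 − n/N)·s²/n.
f = 6104/39843 = 0.15320132; Var(ȳ) = 0.84679868·60900/6104 = 8.4485649.
Var(Ŷ) = 39843² · 8.4485649 = 1.3411798 × 10^10.
SE(Ŷ) = √(1.3411798 × 10^10) = 115800.

115800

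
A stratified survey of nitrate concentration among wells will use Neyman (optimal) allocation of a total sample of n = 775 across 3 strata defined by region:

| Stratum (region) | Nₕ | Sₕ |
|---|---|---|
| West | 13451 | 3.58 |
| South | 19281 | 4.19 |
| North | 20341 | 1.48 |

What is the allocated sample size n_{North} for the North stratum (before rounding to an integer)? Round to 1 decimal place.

146.7

Neyman allocation: nₕ = n·NₕSₕ / Σⱼ NⱼSⱼ.
Σ NⱼSⱼ = 13451·3.58 + 19281·4.19 + 20341·1.48 = 159046.65.
n_{North} = 775·20341·1.48 / 159046.65 = 146.7.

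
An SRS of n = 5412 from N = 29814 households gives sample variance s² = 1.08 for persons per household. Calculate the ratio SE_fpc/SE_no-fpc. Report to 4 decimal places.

f = n/N = 5412/29814 = 0.18152546.
SE_no-fpc = √(s²/n) = 0.014126448; SE_fpc = √((1−f)s²/n) = 0.012780139.
Ratio = √(1−f) = 0.90469583.

0.9047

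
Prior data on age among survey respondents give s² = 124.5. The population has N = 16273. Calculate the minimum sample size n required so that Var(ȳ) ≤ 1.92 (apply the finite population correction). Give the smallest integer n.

Without fpc, n₀ = s²/D = 124.5/1.92 = 64.8438.
With fpc, (1 − n/N)·s²/n ≤ D requires n ≥ n₀/(1 + n₀/N) = 64.8438/(1 + 64.8438/16273) = 64.5864.
Rounding up, n = 65.

65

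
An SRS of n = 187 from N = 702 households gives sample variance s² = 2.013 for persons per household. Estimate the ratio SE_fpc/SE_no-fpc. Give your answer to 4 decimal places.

0.8565

f = n/N = 187/702 = 0.26638177.
SE_no-fpc = √(s²/n) = 0.1037531; SE_fpc = √((1−f)s²/n) = 0.088866104.
Ratio = √(1−f) = 0.85651517.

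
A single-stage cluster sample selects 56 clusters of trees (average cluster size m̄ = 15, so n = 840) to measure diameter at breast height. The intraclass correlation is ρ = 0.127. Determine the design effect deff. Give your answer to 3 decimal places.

deff = 1 + (15 − 1)·0.127 = 1 + 1.778 = 2.778.

2.778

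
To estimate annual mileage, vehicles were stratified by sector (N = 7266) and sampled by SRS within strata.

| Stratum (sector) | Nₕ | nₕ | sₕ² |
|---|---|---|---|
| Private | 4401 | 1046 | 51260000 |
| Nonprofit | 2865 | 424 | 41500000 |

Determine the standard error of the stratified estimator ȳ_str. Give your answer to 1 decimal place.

163.3

Var(ȳ_str) = Σₕ Wₕ²(1 − fₕ)sₕ²/nₕ with Wₕ = Nₕ/N, N = 7266.
Private: Wₕ = 0.60569777; term = 0.60569777²·(1 − 0.23767326)·51260000/1046 = 13705.662.
Nonprofit: Wₕ = 0.39430223; term = 0.39430223²·(1 − 0.14799302)·41500000/424 = 12965.338.
Sum = 26671.
SE = √(26671) = 163.3.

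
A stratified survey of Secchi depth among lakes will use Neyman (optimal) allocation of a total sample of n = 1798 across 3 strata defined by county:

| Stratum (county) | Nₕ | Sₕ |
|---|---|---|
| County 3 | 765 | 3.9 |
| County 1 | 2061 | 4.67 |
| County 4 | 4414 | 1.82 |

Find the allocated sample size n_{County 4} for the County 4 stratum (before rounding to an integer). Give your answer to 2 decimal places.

699.75

Neyman allocation: nₕ = n·NₕSₕ / Σⱼ NⱼSⱼ.
Σ NⱼSⱼ = 765·3.9 + 2061·4.67 + 4414·1.82 = 20641.85.
n_{County 4} = 1798·4414·1.82 / 20641.85 = 699.75.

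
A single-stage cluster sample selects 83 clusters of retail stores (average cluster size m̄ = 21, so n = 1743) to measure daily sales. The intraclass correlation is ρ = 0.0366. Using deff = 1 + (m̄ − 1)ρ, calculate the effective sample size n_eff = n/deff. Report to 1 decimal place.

1006.4

deff = 1 + (21 − 1)·0.0366 = 1 + 0.732 = 1.732.
n_eff = 1743 / 1.732 = 1006.4.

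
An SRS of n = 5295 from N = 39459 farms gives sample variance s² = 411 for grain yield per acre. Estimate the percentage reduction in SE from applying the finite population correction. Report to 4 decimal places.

6.9511

f = n/N = 5295/39459 = 0.13418992.
SE_no-fpc = √(s²/n) = 0.27860437; SE_fpc = √((1−f)s²/n) = 0.25923835.
Ratio = √(1−f) = 0.93048916. Reduction = 100·(1 − 0.93048916) = 6.9511%.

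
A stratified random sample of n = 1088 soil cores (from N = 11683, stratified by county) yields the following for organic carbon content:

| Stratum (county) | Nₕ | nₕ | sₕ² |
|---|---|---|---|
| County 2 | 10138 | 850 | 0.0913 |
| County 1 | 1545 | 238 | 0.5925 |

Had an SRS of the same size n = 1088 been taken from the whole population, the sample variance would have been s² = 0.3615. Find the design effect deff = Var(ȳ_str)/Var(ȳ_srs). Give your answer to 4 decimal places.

0.3681

Var(ȳ_str) = Σ Wₕ²(1−fₕ)sₕ²/nₕ with Wₕ = Nₕ/11683:
  County 2: (10138/11683)²·(1−850/10138)·0.0913/850 = 7.4099895 × 10^-5
  County 1: (1545/11683)²·(1−238/1545)·0.5925/238 = 3.6830424 × 10^-5
  → Var(ȳ_str) = 1.1093032 × 10^-4.
Var(ȳ_srs) = (1 − 1088/11683)·0.3615/1088 = 3.0131863 × 10^-4.
deff = (1.1093032 × 10^-4) / (3.0131863 × 10^-4) = 0.3681.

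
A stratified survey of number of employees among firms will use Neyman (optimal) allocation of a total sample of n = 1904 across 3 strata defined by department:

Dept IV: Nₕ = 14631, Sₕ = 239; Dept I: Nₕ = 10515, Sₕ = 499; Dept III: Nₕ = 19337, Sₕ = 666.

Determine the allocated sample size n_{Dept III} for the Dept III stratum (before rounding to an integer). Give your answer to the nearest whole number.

1134

Neyman allocation: nₕ = n·NₕSₕ / Σⱼ NⱼSⱼ.
Σ NⱼSⱼ = 14631·239 + 10515·499 + 19337·666 = 2.1622236 × 10^7.
n_{Dept III} = 1904·19337·666 / (2.1622236 × 10^7) = 1134.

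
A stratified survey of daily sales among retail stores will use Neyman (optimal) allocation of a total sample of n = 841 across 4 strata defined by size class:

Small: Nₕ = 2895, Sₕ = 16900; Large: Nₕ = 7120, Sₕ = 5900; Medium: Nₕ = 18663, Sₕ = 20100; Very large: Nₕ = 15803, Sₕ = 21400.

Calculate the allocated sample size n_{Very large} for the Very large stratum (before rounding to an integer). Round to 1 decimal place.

353.6

Neyman allocation: nₕ = n·NₕSₕ / Σⱼ NⱼSⱼ.
Σ NⱼSⱼ = 2895·16900 + 7120·5900 + 18663·20100 + 15803·21400 = 8.04244 × 10^8.
n_{Very large} = 841·15803·21400 / (8.04244 × 10^8) = 353.6.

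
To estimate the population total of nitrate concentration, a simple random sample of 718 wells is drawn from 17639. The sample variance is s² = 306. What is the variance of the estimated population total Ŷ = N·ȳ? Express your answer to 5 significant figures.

1.2720 × 10^8

Var(Ŷ) = N²·Var(ȳ) = N²·(1 − n/N)·s²/n.
f = 718/17639 = 0.04070526; Var(ȳ) = 0.95929474·306/718 = 0.40883592.
Var(Ŷ) = 17639² · 0.40883592 = 1.2720289 × 10^8.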